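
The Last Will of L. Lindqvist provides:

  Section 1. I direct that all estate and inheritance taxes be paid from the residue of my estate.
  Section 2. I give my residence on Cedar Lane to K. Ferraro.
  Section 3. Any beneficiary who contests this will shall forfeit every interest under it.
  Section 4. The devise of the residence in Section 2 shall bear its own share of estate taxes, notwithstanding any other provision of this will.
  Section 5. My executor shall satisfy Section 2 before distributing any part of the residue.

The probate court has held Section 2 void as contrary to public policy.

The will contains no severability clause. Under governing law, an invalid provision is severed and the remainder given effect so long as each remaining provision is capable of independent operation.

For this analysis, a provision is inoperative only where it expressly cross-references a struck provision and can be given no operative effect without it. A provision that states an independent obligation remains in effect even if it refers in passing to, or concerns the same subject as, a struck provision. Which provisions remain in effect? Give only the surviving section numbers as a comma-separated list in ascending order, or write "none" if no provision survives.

Section 2 is struck. Section 4 has no operative effect of its own apart from Section 2 and is therefore inoperative. The only function of Section 5 is the priority direction for Section 2, so it cannot stand once Section 2 is removed. With no severability clause, the stated default rule severs what cannot stand and enforces each remaining provision that can operate on its own. That leaves Section 1 and Section 3 in effect.

1, 3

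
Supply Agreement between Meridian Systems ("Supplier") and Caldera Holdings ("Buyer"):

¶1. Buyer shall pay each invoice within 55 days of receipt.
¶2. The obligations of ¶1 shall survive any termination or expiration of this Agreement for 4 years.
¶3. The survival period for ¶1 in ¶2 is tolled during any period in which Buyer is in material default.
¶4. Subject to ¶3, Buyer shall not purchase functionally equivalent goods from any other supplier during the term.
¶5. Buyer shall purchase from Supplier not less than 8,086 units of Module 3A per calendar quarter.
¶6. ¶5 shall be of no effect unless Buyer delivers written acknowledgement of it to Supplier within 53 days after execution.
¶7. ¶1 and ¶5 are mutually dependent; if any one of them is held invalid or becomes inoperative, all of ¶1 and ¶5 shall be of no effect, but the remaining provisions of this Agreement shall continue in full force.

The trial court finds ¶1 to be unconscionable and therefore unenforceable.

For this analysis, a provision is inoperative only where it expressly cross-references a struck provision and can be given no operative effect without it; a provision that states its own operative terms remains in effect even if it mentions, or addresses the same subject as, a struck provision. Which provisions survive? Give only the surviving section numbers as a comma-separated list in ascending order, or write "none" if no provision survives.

¶1 is struck. ¶2 has no operative effect of its own apart from ¶1 and is therefore inoperative. ¶3 operates only by reference to ¶2, so it falls with ¶2. Although ¶4 refers to ¶3, its operative terms do not depend on ¶3, so it remains in effect. ¶7 declares ¶1 and ¶5 mutually dependent; since one of them has fallen, all of them are of no effect. That brings down ¶5 as well. ¶6 in turn depends solely on a provision now struck and likewise falls. The remainder continues in force under ¶7. The provisions still in force are ¶4 and ¶7.

4, 7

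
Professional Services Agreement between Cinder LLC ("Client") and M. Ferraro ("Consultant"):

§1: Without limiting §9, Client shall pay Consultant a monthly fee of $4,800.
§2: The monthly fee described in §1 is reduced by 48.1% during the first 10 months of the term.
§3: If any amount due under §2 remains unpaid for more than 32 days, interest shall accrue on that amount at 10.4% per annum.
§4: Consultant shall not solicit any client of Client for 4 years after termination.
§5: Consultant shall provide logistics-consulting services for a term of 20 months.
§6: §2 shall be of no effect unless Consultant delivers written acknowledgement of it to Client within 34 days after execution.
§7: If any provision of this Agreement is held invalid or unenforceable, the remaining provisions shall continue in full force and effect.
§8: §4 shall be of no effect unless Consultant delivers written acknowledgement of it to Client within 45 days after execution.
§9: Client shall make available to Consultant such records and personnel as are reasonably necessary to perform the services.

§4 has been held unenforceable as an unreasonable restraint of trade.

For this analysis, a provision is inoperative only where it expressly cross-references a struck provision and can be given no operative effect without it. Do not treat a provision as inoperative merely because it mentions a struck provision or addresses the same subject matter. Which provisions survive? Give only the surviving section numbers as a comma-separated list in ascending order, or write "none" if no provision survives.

§4 is struck. §8 has no operative effect of its own apart from §4 and is therefore inoperative. §7 is a severability clause and preserves every provision that can still be given independent effect. §1, §2, §3, §5, §6, §7, and §9 remain in effect.

1, 2, 3, 5, 6, 7, 9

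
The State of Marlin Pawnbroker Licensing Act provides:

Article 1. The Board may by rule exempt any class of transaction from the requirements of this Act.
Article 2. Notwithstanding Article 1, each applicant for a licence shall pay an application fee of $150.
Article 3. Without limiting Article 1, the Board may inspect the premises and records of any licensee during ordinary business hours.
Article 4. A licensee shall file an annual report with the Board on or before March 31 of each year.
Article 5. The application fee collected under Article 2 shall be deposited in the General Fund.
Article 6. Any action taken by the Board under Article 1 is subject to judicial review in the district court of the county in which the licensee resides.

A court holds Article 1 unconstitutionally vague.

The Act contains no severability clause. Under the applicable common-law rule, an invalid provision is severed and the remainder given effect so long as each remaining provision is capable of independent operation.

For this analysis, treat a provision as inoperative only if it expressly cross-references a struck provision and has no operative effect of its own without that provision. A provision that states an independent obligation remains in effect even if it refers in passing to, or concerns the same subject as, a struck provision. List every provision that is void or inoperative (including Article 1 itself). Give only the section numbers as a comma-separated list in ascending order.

Article 1 is struck. Article 6 merely fixes the judicial-review right for Article 1; with Article 1 gone it has nothing to operate on and falls away. Article 3 mentions Article 1 but its own obligation stands independently of Article 1, so Article 3 is not affected. Article 2 mentions Article 1 but its own obligation stands independently of Article 1, so Article 2 is not affected. Under the stated default rule, only provisions that cannot operate independently fall away; the rest are enforced. Article 2, Article 3, Article 4, and Article 5 remain in effect.

1, 6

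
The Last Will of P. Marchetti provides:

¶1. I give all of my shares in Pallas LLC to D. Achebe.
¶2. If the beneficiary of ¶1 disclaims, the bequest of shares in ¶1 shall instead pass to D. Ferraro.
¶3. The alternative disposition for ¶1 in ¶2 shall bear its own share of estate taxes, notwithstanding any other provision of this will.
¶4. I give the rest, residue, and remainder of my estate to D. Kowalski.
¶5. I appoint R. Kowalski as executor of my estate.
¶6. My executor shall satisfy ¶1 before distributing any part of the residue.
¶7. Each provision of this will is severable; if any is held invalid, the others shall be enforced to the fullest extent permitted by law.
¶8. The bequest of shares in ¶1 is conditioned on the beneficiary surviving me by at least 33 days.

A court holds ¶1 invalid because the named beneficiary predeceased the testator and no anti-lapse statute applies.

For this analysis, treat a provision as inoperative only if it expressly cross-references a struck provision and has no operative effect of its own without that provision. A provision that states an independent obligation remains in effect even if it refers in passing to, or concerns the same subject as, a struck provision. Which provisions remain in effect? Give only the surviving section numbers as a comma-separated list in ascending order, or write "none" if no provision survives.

4, 5, 7

¶1 is struck. ¶2 operates only by reference to ¶1, so it falls with ¶1. The only function of ¶6 is the priority direction for ¶1, so it cannot stand once ¶1 is removed. The only function of ¶8 is the survivorship condition on ¶1, so it cannot stand once ¶1 is removed. ¶3 has no operative effect of its own apart from ¶2 and is therefore inoperative. Under the severability clause in ¶7, the remaining provisions continue in force. That leaves ¶4, ¶5, and ¶7 in effect.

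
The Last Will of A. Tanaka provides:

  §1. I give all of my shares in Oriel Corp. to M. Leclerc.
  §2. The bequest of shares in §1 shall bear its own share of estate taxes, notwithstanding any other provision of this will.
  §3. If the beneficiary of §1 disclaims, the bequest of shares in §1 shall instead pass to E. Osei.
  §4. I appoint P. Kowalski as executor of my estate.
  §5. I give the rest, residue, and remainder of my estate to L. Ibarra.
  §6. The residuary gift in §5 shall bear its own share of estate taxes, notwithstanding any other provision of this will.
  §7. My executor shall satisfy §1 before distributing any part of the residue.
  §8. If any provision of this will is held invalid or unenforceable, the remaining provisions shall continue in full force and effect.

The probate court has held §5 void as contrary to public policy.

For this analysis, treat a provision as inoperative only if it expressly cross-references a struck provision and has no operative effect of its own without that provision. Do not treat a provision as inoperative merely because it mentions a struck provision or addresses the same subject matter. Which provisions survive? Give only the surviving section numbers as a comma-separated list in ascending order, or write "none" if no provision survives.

§5 is struck. §6 has no operative effect of its own apart from §5 and is therefore inoperative. §8 is a severability clause and preserves every provision that can still be given independent effect. The provisions still in force are §1, §2, §3, §4, §7, and §8.

1, 2, 3, 4, 7, 8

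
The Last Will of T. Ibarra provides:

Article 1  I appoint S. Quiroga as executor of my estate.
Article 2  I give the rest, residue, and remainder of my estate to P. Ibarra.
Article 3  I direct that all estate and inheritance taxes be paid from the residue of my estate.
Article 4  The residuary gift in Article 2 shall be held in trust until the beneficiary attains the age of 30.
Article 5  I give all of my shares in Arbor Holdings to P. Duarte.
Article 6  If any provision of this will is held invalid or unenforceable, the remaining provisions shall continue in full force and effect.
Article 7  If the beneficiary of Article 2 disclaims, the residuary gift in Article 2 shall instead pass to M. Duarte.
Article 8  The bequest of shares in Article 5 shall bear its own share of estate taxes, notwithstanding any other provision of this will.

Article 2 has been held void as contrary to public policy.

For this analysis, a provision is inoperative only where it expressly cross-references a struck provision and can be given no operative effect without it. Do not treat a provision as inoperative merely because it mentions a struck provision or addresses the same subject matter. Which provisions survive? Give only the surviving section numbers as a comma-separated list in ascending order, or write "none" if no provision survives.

1, 3, 5, 6, 8

Article 2 is struck. Article 4 has no operative effect of its own apart from Article 2 and is therefore inoperative. Article 7 operates only by reference to Article 2, so it falls with Article 2. Article 6 is a severability clause and preserves every provision that can still be given independent effect. The provisions still in force are Article 1, Article 3, Article 5, Article 6, and Article 8.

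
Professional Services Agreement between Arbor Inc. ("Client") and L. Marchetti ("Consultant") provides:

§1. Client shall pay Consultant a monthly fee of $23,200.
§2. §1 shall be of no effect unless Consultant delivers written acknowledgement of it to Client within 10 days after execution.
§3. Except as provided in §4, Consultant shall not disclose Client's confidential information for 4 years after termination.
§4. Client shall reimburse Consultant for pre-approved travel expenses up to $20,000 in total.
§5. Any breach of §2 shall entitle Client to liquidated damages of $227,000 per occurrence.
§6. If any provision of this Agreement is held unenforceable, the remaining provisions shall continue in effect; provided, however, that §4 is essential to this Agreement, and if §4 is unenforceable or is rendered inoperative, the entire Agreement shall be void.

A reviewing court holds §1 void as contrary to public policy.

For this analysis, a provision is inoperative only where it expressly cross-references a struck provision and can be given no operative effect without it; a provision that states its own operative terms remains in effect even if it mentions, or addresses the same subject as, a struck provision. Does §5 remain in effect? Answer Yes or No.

§1 is struck. §2 has no operative effect of its own apart from §1 and is therefore inoperative. §5 does nothing except set the liquidated-damages amount by reference to §2; with §2 gone it has no independent effect and is inoperative. §6 makes §4 an essential term, but §4 is unaffected, so the severability proviso in §6 preserves the remaining provisions. The provisions still in force are §3, §4, and §6. §5 is among the inoperative provisions, so the answer is no.

No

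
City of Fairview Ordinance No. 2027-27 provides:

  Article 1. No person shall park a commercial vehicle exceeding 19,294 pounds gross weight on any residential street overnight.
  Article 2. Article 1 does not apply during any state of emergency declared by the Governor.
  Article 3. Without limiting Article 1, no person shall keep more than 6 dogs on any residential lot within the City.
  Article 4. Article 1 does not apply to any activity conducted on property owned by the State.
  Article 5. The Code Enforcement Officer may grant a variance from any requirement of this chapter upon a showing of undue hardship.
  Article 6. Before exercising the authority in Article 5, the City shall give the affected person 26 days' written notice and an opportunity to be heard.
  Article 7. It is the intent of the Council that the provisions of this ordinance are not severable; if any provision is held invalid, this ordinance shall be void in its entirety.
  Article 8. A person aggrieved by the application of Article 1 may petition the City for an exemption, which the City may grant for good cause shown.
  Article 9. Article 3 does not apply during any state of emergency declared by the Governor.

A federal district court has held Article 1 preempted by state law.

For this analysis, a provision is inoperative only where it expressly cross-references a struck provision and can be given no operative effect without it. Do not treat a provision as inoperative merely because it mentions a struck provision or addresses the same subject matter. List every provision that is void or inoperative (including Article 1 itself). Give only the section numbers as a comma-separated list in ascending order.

1, 2, 3, 4, 5, 6, 7, 8, 9

Article 1 is struck. The only function of Article 2 is the emergency suspension of Article 1, so it cannot stand once Article 1 is removed. Article 4 operates only by reference to Article 1, so it falls with Article 1. The only function of Article 8 is the exemption procedure for Article 1, so it cannot stand once Article 1 is removed. Article 7 provides that the ordinance is not severable, so the invalidity of any one provision voids the entire ordinance. No provision of the ordinance survives.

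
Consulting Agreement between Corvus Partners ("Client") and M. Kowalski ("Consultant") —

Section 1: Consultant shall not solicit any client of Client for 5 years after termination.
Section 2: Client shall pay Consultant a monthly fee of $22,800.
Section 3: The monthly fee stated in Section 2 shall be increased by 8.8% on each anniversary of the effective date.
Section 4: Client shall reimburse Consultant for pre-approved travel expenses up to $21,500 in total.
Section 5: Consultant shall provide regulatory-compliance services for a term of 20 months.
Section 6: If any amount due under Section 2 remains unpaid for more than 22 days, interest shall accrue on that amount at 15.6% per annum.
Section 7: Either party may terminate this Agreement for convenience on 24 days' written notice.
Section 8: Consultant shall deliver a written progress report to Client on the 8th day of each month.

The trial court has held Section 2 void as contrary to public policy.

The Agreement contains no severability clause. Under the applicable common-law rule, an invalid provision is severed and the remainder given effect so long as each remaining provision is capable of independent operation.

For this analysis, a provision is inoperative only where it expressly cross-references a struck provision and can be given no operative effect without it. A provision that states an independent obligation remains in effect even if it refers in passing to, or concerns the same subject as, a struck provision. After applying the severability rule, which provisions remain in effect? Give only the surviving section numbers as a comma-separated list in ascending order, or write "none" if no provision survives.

1, 4, 5, 7, 8

Section 2 is struck. Section 3 has no operative effect of its own apart from Section 2 and is therefore inoperative. The whole of Section 6 is the default interest on the monthly fee, defined by reference to Section 2, so Section 6 cannot stand once Section 2 is removed. Under the stated default rule, only provisions that cannot operate independently fall away; the rest are enforced. That leaves Section 1, Section 4, Section 5, Section 7, and Section 8 in effect.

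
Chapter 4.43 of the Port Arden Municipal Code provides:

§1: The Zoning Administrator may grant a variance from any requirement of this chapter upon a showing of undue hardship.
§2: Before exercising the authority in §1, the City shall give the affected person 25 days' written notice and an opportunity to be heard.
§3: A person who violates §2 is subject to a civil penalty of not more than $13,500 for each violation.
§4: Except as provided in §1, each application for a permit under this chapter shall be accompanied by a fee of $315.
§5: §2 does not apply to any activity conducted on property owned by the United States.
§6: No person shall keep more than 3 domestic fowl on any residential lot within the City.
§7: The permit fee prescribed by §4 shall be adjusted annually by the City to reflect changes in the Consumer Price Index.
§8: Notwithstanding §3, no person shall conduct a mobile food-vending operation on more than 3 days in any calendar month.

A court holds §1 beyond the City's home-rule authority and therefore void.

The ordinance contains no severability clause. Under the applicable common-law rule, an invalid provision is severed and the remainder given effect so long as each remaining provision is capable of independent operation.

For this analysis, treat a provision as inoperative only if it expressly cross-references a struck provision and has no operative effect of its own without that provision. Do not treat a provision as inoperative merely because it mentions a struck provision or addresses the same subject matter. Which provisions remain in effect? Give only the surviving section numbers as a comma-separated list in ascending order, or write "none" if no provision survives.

4, 6, 7, 8

§1 is struck. §2 operates only by reference to §1, so it falls with §1. The only function of §3 is the civil penalty for violating §2, so it cannot stand once §2 is removed. §5 merely fixes the public-property exemption from §2; with §2 gone it has nothing to operate on and falls away. §8 mentions §3 but its own obligation stands independently of §3, so §8 is not affected. Although §4 refers to §1, its operative terms do not depend on §1, so it remains in effect. Under the stated default rule, only provisions that cannot operate independently fall away; the rest are enforced. §4, §6, §7, and §8 remain in effect.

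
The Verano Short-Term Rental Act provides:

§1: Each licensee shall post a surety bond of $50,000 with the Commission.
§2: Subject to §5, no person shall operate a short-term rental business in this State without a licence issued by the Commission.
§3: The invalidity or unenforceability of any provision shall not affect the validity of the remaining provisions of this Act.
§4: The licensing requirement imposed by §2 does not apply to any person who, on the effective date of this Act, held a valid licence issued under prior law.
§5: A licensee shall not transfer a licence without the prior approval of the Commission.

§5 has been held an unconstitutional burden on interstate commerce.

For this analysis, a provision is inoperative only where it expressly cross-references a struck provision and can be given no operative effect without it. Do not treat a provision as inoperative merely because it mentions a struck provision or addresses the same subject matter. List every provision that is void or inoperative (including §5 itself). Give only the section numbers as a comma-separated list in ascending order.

§5 is struck. §2 mentions §5 but its own obligation stands independently of §5, so §2 is not affected. No other provision's operative terms depend on §5. §3 is a severability clause and preserves every provision that can still be given independent effect. The provisions still in force are §1, §2, §3, and §4.

5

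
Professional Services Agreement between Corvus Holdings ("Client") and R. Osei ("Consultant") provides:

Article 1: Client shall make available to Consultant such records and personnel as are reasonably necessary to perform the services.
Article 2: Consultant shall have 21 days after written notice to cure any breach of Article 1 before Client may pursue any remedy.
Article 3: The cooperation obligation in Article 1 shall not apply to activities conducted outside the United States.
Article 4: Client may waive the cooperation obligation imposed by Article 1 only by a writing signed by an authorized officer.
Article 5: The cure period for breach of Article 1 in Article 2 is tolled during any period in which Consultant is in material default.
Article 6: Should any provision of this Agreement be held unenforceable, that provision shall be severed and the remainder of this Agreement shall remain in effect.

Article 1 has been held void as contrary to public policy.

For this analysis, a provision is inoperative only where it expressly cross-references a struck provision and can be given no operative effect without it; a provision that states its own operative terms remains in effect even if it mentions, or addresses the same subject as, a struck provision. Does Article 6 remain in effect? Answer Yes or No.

Article 1 is struck. Article 2 has no operative effect of its own apart from Article 1 and is therefore inoperative. Article 3 has no operative effect of its own apart from Article 1 and is therefore inoperative. Article 4 has no operative effect of its own apart from Article 1 and is therefore inoperative. Article 5 operates only by reference to Article 2, so it falls with Article 2. Article 6 is a severability clause and preserves every provision that can still be given independent effect. Only Article 6 remains in effect. Article 6 is among the surviving provisions, so the answer is yes.

Yes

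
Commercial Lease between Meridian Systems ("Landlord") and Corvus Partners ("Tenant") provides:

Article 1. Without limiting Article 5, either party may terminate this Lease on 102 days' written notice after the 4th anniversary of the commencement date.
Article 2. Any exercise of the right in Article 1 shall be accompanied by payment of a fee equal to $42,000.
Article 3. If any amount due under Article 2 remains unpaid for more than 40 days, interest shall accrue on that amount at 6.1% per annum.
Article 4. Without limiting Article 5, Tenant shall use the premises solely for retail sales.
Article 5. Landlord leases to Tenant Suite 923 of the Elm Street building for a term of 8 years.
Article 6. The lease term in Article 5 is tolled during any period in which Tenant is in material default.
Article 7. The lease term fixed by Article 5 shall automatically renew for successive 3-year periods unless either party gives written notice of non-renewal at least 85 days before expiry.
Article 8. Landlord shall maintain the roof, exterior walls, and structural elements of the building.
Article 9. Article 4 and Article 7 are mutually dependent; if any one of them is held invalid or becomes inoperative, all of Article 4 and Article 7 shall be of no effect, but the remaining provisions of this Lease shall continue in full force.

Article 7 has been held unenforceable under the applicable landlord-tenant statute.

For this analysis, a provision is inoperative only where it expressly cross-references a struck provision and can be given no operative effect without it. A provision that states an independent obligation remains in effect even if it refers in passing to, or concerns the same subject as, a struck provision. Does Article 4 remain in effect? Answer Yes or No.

Article 7 is struck. Nothing else in the Lease is defined by reference to Article 7. Article 9 declares Article 4 and Article 7 mutually dependent; since one of them has fallen, all of them are of no effect. That brings down Article 4 as well. The remainder continues in force under Article 9. That leaves Article 1, Article 2, Article 3, Article 5, Article 6, Article 8, and Article 9 in effect. Article 4 is among the inoperative provisions, so the answer is no.

No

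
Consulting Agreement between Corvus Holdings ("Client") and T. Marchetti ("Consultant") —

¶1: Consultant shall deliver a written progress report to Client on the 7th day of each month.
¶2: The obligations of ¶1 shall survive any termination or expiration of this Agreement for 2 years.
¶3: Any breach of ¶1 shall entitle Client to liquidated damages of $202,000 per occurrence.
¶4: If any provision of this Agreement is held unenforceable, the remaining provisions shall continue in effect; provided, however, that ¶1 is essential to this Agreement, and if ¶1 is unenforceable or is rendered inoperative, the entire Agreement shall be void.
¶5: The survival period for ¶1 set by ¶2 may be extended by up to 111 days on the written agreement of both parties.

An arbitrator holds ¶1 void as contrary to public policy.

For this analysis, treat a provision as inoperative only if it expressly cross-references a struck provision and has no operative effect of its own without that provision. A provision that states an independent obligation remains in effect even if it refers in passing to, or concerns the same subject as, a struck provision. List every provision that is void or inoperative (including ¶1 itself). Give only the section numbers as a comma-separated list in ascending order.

¶1 is struck. ¶2 operates only by reference to ¶1, so it falls with ¶1. ¶3 does nothing except set the liquidated-damages amount by reference to ¶1; with ¶1 gone it has no independent effect and is inoperative. The whole of ¶5 is the extension of the survival period for ¶1, defined by reference to ¶2, so ¶5 cannot stand once ¶2 is removed. ¶4 makes ¶1 an essential term, and ¶1 is the provision held invalid; under ¶4, the entire Agreement is therefore void. No provision of the Agreement survives.

1, 2, 3, 4, 5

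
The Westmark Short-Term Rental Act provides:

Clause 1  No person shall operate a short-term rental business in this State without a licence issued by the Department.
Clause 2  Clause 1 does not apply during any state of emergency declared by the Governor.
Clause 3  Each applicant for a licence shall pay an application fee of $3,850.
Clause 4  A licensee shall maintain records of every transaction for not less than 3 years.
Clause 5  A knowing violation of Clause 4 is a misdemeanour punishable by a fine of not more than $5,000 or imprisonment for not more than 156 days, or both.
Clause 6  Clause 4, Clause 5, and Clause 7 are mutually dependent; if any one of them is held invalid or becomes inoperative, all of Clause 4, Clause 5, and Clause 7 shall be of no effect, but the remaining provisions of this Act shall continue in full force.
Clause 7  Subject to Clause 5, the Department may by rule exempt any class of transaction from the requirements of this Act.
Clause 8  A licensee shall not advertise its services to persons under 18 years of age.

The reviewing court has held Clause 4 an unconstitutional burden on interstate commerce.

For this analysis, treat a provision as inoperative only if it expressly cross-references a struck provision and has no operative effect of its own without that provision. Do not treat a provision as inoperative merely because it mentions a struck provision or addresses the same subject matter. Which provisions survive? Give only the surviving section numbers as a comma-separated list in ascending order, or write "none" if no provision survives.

1, 2, 3, 6, 8

Clause 4 is struck. Clause 5 merely fixes the criminal penalty for violating Clause 4; with Clause 4 gone it has nothing to operate on and falls away. Clause 6 declares Clause 4, Clause 5, and Clause 7 mutually dependent; since one of them has fallen, all of them are of no effect. That brings down Clause 7 as well. The remainder continues in force under Clause 6. Clause 1, Clause 2, Clause 3, Clause 6, and Clause 8 remain in effect.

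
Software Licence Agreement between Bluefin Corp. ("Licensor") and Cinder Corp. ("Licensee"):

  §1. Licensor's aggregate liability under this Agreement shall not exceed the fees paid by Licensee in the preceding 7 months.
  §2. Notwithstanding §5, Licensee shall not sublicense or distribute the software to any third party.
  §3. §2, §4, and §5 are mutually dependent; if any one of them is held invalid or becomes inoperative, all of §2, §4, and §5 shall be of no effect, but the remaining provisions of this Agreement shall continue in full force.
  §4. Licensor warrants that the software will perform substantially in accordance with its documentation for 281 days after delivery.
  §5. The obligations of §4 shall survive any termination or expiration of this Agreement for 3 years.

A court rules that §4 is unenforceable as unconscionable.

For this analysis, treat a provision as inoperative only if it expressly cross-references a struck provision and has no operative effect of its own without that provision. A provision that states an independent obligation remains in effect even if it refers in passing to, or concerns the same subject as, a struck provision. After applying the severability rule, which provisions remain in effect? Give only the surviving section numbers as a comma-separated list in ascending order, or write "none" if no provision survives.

1, 3

§4 is struck. §5 merely fixes the survival period for §4; with §4 gone it has nothing to operate on and falls away. §3 declares §2, §4, and §5 mutually dependent; since one of them has fallen, all of them are of no effect. That brings down §2 as well. The remainder continues in force under §3. The provisions still in force are §1 and §3.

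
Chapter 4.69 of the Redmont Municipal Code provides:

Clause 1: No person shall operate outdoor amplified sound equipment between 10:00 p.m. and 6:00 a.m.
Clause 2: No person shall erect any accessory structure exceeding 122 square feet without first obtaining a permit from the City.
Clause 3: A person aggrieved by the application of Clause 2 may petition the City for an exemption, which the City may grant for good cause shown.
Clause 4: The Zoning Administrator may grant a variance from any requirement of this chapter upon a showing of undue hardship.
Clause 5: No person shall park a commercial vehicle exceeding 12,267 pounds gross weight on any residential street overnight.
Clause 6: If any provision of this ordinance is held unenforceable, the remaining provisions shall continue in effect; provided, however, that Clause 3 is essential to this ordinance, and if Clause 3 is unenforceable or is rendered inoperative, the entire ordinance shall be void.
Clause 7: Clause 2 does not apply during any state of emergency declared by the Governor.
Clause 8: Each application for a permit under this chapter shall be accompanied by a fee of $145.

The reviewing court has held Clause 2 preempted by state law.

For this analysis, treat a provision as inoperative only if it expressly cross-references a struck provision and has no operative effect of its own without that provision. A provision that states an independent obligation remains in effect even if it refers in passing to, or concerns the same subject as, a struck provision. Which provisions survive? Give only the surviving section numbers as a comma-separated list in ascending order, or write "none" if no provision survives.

Clause 2 is struck. Clause 3 operates only by reference to Clause 2, so it falls with Clause 2. The only function of Clause 7 is the emergency suspension of Clause 2, so it cannot stand once Clause 2 is removed. Clause 6 makes Clause 3 an essential term, and Clause 3 has been rendered inoperative by the cascade; under Clause 6, the entire ordinance is therefore void. No provision of the ordinance survives.

none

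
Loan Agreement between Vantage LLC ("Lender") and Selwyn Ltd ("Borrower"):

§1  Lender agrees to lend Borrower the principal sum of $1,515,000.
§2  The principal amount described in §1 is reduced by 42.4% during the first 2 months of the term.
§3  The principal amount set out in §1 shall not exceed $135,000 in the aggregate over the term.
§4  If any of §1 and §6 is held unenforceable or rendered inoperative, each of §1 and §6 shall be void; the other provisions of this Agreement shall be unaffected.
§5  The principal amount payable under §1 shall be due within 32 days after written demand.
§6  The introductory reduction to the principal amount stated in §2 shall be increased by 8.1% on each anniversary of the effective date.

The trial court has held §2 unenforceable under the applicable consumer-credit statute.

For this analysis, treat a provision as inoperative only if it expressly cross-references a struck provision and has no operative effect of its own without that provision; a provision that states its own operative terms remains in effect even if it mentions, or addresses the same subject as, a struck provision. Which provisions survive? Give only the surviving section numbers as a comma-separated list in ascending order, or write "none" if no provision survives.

4

§2 is struck. §6 operates only by reference to §2, so it falls with §2. §4 declares §1 and §6 mutually dependent; since one of them has fallen, all of them are of no effect. That brings down §1 as well. §3 and §5 in turn depend solely on a provision now struck and likewise fall. The remainder continues in force under §4. Only §4 remains in effect.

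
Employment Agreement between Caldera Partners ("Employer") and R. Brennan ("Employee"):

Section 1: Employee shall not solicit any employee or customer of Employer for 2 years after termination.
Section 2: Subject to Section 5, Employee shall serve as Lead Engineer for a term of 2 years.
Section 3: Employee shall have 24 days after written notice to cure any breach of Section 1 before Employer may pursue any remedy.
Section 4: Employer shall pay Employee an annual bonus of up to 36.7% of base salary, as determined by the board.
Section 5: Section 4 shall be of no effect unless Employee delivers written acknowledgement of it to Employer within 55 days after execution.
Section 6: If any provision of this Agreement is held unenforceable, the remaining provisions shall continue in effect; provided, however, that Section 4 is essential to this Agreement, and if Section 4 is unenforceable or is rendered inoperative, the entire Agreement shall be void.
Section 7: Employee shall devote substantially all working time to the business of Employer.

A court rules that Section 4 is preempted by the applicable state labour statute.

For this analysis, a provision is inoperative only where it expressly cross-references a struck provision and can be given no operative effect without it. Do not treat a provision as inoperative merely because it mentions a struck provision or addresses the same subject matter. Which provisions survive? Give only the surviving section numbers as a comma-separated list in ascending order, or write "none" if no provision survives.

none

Section 4 is struck. Section 5 merely fixes the acknowledgement condition for Section 4; with Section 4 gone it has nothing to operate on and falls away. Section 6 makes Section 4 an essential term, and Section 4 is the provision held invalid; under Section 6, the entire Agreement is therefore void. No provision of the Agreement survives.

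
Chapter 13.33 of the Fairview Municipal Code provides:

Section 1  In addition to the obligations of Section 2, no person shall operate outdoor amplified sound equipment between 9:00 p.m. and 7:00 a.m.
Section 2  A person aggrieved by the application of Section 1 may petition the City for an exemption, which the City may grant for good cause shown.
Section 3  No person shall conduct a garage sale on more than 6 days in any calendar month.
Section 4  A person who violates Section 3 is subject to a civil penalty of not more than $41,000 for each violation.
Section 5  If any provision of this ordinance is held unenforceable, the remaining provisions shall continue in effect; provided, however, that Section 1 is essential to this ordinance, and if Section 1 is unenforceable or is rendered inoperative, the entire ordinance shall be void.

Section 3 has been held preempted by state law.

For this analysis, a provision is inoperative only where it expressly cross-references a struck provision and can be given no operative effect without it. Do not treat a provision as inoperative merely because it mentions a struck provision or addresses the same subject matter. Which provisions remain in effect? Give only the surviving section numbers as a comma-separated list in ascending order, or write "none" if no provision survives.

1, 2, 5

Section 3 is struck. Section 4 merely fixes the civil penalty for violating Section 3; with Section 3 gone it has nothing to operate on and falls away. Section 5 makes Section 1 an essential term, but Section 1 is unaffected, so the severability proviso in Section 5 preserves the remaining provisions. Section 1, Section 2, and Section 5 remain in effect.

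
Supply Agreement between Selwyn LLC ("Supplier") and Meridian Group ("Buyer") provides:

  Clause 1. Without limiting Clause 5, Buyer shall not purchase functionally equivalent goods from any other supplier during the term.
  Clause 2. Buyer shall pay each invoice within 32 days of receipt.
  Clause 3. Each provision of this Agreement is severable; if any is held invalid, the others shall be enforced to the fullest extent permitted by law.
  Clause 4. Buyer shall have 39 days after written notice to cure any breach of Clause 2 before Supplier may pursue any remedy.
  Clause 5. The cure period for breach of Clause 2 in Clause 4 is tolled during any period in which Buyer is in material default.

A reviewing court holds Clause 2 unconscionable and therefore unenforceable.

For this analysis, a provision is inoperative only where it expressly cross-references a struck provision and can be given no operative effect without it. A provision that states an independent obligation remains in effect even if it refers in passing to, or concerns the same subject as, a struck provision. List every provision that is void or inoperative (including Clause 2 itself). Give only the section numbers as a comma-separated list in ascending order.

2, 4, 5

Clause 2 is struck. Clause 4 has no operative effect of its own apart from Clause 2 and is therefore inoperative. Clause 5 has no operative effect of its own apart from Clause 4 and is therefore inoperative. Clause 1 mentions Clause 5 but its own obligation stands independently of Clause 5, so Clause 1 is not affected. Clause 3 is a severability clause and preserves every provision that can still be given independent effect. The provisions still in force are Clause 1 and Clause 3.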